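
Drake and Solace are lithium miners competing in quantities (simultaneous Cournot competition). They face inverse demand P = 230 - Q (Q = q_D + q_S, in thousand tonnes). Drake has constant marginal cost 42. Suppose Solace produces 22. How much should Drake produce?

83

With the rival's output fixed at 22, Drake's profit is π_D = (230 - 22 - q_D)q_D - (42q_D) = (208 - q_D)q_D - (42q_D).
∂π_D/∂q_D = 166 - 2q_D = 0, so q_D = 83.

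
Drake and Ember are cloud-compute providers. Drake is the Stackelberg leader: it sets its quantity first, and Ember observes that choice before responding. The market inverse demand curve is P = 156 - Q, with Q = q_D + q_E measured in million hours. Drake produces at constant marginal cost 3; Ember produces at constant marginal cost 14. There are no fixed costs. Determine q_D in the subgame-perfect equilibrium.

The follower Ember best-responds to any q_D: π_E = (156 - Q)q_E - 14q_E.
Setting the follower's marginal profit to zero, 142 - q_D - 2q_E = 0, i.e. q_E = (142 - q_D)/2.
Drake substitutes q_E(q_D) into its own profit: π_D = q_D(156 - q_D - (142 - q_D)/2) - 3q_D = (85 - (1/2)q_D)q_D - 3q_D.
Leader FOC: 82 - q_D = 0, so q_D = 82.
Then q_E = (142 - 82)/2 = 30.

82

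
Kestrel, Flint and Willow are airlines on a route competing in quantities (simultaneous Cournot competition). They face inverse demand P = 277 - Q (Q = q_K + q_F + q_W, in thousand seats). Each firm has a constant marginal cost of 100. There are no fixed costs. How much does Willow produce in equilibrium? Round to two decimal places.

A representative firm's profit is π_i = q_i(277 - Q) - 100q_i.
Setting ∂π_i/∂q_i = 0 with rivals' quantities fixed: 177 - 2q_i - Σ_{j≠i} q_j = 0.
By symmetry each firm produces the same amount; substituting Σ_{j≠i} q_j = 2q_i yields q_i = 177/4.

44.25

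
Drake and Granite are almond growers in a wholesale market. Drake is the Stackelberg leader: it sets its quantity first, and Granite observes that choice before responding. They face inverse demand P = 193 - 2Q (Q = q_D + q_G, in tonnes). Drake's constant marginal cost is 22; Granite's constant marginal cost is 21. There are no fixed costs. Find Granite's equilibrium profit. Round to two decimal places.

Solve by backward induction. Given q_D, the follower Granite maximises π_G = (193 - 2q_D - 2q_G)q_G - 21q_G.
Setting the follower's marginal profit to zero, 172 - 2q_D - 4q_G = 0, i.e. q_G = (172 - 2q_D)/4.
The leader anticipates this reaction. Substituting into P = 193 - 2Q gives P = 107 - q_D, so π_D = (107 - q_D)q_D - 22q_D.
Leader FOC: 85 - 2q_D = 0, so q_D = 85/2.
Then q_G = (172 - 2·(85/2))/4 = 87/4.
Price P = 193 - 2·(257/4) = 129/2.
Granite's profit: (129/2 - 21)·(87/4) = 946.1250.

946.13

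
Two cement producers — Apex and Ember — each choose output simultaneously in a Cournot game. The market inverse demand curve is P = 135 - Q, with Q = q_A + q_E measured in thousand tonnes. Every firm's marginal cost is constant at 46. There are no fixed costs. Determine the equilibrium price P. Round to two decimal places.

Each firm earns π_i = (135 - Q)q_i - 46q_i.
First-order condition (treating rivals' output as given): 89 - 2q_i - q_j = 0.
With identical firms every q_j equals q_i, so q_j = q_i and 89 = 3q_i, giving q_i = 89/3.
Total output Q = 178/3, so price P = 135 - 178/3 = 227/3.

75.67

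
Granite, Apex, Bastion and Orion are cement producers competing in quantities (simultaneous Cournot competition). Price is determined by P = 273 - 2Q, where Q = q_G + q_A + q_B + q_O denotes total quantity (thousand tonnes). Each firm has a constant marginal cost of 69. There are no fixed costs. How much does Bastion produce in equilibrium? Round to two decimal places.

A representative firm's profit is π_i = q_i(273 - 2Q) - 69q_i.
Setting ∂π_i/∂q_i = 0 with rivals' quantities fixed: 204 - 4q_i - 2·Σ_{j≠i} q_j = 0.
With identical firms every q_j equals q_i, so Σ_{j≠i} q_j = 3q_i and 204 = 10q_i, giving q_i = 102/5.

20.40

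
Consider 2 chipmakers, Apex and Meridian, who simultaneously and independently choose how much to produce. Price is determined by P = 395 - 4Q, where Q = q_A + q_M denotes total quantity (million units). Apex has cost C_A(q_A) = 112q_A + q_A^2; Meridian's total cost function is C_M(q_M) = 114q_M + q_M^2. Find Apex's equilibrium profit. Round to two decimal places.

2062.38

Apex's profit: π_A = (395 - 4Q)q_A - (112q_A + q_A²). Setting ∂π_A/∂q_A = 0: 283 - 10q_A - 4(q_M) = 0.
Meridian's profit: π_M = (395 - 4Q)q_M - (114q_M + q_M²). Setting ∂π_M/∂q_M = 0: 281 - 10q_M - 4(q_A) = 0.
Best responses: q_A = (283 - 4q_M)/10, q_M = (281 - 4q_A)/10.
Solving the pair: q_A = 853/42, q_M = 839/42.
Price P = 395 - 4·(282/7) = 1637/7.
Apex's profit: (1637/7)·(853/42) - 112·(853/42) - (853/42)² = 2062.3838.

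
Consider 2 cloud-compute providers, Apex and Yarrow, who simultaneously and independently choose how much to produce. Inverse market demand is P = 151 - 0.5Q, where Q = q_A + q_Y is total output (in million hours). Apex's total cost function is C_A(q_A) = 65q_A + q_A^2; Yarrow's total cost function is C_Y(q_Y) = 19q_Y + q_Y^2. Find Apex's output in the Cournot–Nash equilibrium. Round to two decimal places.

21.94

Apex's profit: π_A = (151 - 0.5Q)q_A - (65q_A + q_A²). Setting ∂π_A/∂q_A = 0: 86 - 3q_A - (1/2)(q_Y) = 0.
Yarrow's profit: π_Y = (151 - 0.5Q)q_Y - (19q_Y + q_Y²). Setting ∂π_Y/∂q_Y = 0: 132 - 3q_Y - (1/2)(q_A) = 0.
So q_A = (86 - (1/2)q_Y)/3 and q_Y = (132 - (1/2)q_A)/3.
Substituting one into the other gives q_A = 768/35 and q_Y = 1412/35.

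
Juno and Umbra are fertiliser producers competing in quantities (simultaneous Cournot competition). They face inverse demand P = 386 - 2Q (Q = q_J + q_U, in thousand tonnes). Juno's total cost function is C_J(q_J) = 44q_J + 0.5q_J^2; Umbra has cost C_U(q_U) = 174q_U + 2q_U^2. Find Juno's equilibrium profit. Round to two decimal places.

10311.23

Juno's profit: π_J = (386 - 2Q)q_J - (44q_J + (1/2)q_J²). Setting ∂π_J/∂q_J = 0: 342 - 5q_J - 2(q_U) = 0.
Umbra's profit: π_U = (386 - 2Q)q_U - (174q_U + 2q_U²). Setting ∂π_U/∂q_U = 0: 212 - 8q_U - 2(q_J) = 0.
So q_J = (342 - 2q_U)/5 and q_U = (212 - 2q_J)/8.
Solving the pair: q_J = 578/9, q_U = 94/9.
Price P = 386 - 2·(224/3) = 710/3.
Juno's profit: (710/3)·(578/9) - 44·(578/9) - (1/2)(578/9)² = 10311.2346.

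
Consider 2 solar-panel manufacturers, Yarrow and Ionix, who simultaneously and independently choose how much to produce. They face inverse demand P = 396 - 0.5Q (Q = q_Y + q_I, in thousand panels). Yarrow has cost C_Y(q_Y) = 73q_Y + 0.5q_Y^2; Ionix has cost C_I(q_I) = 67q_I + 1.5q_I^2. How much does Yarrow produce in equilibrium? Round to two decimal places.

145.48

Yarrow's profit: π_Y = (396 - 0.5Q)q_Y - (73q_Y + (1/2)q_Y²). Setting ∂π_Y/∂q_Y = 0: 323 - 2q_Y - (1/2)(q_I) = 0.
Ionix's first-order condition: 329 - 4q_I - (1/2)(q_Y) = 0.
Best responses: q_Y = (323 - (1/2)q_I)/2, q_I = (329 - (1/2)q_Y)/4.
Solving the pair: q_Y = 145.4839, q_I = 1986/31.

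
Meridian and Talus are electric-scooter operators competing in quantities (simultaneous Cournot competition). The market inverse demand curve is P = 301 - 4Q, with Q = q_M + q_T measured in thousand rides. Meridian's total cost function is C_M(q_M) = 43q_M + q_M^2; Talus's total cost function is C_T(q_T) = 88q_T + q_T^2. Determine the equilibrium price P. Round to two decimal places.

166.43

Meridian's profit: π_M = (301 - 4Q)q_M - (43q_M + q_M²). Setting ∂π_M/∂q_M = 0: 258 - 10q_M - 4(q_T) = 0.
Talus's first-order condition: 213 - 10q_T - 4(q_M) = 0.
Best responses: q_M = (258 - 4q_T)/10, q_T = (213 - 4q_M)/10.
Substituting one into the other gives q_M = 144/7 and q_T = 183/14.
Total output Q = 471/14, so price P = 301 - 4·(471/14) = 1165/7.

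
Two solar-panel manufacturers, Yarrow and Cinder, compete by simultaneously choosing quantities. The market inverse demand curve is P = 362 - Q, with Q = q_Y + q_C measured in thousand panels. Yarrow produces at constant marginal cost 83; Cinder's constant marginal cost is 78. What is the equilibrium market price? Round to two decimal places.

Yarrow's profit: π_Y = (362 - Q)q_Y - (83q_Y). Setting ∂π_Y/∂q_Y = 0: 279 - 2q_Y - (q_C) = 0.
Cinder's profit: π_C = (362 - Q)q_C - (78q_C). Setting ∂π_C/∂q_C = 0: 284 - 2q_C - (q_Y) = 0.
Rearranging gives the reaction functions q_Y = (279 - q_C)/2 and q_C = (284 - q_Y)/2.
Substituting one into the other gives q_Y = 274/3 and q_C = 289/3.
Total output Q = 563/3, so price P = 362 - 563/3 = 523/3.

174.33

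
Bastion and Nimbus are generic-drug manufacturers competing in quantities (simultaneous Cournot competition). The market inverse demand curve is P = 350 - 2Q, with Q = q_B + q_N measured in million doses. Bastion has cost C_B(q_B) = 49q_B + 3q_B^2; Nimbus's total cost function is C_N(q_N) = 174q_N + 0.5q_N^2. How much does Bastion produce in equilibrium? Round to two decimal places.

25.07

Bastion's profit: π_B = (350 - 2Q)q_B - (49q_B + 3q_B²). Setting ∂π_B/∂q_B = 0: 301 - 10q_B - 2(q_N) = 0.
Nimbus's first-order condition: 176 - 5q_N - 2(q_B) = 0.
So q_B = (301 - 2q_N)/10 and q_N = (176 - 2q_B)/5.
Substituting one into the other gives q_B = 1153/46 and q_N = 579/23.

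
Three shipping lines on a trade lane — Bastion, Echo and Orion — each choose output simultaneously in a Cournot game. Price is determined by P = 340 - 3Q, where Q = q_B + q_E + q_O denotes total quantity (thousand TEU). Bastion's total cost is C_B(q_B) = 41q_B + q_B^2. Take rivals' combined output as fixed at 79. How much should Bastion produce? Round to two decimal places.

7.75

With rivals' combined output fixed at 79, Bastion's profit is π_B = (340 - 3·79 - 3q_B)q_B - (41q_B + q_B²) = (103 - 3q_B)q_B - (41q_B + q_B²).
∂π_B/∂q_B = 62 - 8q_B = 0, so q_B = 31/4.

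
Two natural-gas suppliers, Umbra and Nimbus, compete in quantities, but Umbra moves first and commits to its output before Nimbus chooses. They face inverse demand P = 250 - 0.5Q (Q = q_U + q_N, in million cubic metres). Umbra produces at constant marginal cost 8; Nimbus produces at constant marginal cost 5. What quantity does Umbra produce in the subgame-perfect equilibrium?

The follower Nimbus best-responds to any q_U: π_N = (250 - 0.5Q)q_N - 5q_N.
Setting the follower's marginal profit to zero, 245 - (1/2)q_U - q_N = 0, i.e. q_N = (245 - (1/2)q_U).
The leader anticipates this reaction. Substituting into P = 250 - 0.5Q gives P = 255/2 - (1/4)q_U, so π_U = (255/2 - (1/4)q_U)q_U - 8q_U.
Leader FOC: 239/2 - (1/2)q_U = 0, so q_U = 239.
Then q_N = (245 - (1/2)·239) = 251/2.

239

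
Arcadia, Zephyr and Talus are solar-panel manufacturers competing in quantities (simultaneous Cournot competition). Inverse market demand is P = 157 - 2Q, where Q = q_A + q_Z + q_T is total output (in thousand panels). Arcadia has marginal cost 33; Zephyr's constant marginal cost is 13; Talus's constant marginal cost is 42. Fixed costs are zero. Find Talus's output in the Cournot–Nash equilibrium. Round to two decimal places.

Arcadia's profit: π_A = (157 - 2Q)q_A - (33q_A). Setting ∂π_A/∂q_A = 0: 124 - 4q_A - 2(q_Z + q_T) = 0.
Zephyr's first-order condition: 144 - 4q_Z - 2(q_A + q_T) = 0.
Talus's profit: π_T = (157 - 2Q)q_T - (42q_T). Setting ∂π_T/∂q_T = 0: 115 - 4q_T - 2(q_A + q_Z) = 0.
Adding the 3 first-order conditions: 383 − 8Q = 0, so Q = 383/8.
Back-substituting: q_A = (124 − 383/4)/2 = 113/8, q_Z = (144 − 383/4)/2 = 193/8, q_T = (115 − 383/4)/2 = 77/8.

9.63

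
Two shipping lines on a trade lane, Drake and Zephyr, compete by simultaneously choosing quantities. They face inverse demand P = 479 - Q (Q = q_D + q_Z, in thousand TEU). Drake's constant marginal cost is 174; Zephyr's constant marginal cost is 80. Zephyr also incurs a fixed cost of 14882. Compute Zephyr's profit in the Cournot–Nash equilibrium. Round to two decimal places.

Drake's profit: π_D = (479 - Q)q_D - (174q_D). Setting ∂π_D/∂q_D = 0: 305 - 2q_D - (q_Z) = 0.
Zephyr's first-order condition: 399 - 2q_Z - (q_D) = 0.
Rearranging gives the reaction functions q_D = (305 - q_Z)/2 and q_Z = (399 - q_D)/2.
Solving the pair: q_D = 211/3, q_Z = 493/3.
Price P = 479 - 704/3 = 733/3.
Zephyr's profit: (733/3 - 80)·(493/3) - 14882 = 12123.4444.

12123.44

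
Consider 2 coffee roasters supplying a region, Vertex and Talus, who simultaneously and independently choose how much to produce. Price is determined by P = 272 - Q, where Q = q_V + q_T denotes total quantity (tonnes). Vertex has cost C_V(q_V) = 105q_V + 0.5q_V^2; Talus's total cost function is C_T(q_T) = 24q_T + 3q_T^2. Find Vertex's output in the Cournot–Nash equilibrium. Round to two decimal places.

47.30

Vertex's profit: π_V = (272 - Q)q_V - (105q_V + (1/2)q_V²). Setting ∂π_V/∂q_V = 0: 167 - 3q_V - (q_T) = 0.
Talus's first-order condition: 248 - 8q_T - (q_V) = 0.
Best responses: q_V = (167 - q_T)/3, q_T = (248 - q_V)/8.
Solving the pair: q_V = 1088/23, q_T = 577/23.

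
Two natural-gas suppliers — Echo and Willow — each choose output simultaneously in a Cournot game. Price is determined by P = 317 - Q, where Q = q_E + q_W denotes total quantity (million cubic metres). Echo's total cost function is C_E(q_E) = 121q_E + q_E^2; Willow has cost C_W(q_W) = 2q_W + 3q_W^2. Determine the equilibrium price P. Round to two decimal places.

Echo's profit: π_E = (317 - Q)q_E - (121q_E + q_E²). Setting ∂π_E/∂q_E = 0: 196 - 4q_E - (q_W) = 0.
Willow's first-order condition: 315 - 8q_W - (q_E) = 0.
Rearranging gives the reaction functions q_E = (196 - q_W)/4 and q_W = (315 - q_E)/8.
Solving the pair: q_E = 1253/31, q_W = 1064/31.
Total output Q = 74.7419, so price P = 317 - 74.7419 = 242.2581.

242.26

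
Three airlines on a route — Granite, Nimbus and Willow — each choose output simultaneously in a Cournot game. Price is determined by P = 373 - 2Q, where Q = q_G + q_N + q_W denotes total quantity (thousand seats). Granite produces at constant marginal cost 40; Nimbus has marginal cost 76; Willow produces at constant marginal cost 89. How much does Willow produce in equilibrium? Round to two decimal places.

Granite's profit: π_G = (373 - 2Q)q_G - (40q_G). Setting ∂π_G/∂q_G = 0: 333 - 4q_G - 2(q_N + q_W) = 0.
Nimbus's first-order condition: 297 - 4q_N - 2(q_G + q_W) = 0.
Willow's first-order condition: 284 - 4q_W - 2(q_G + q_N) = 0.
Adding the 3 first-order conditions: 914 − 8Q = 0, so Q = 457/4.
Back-substituting: q_G = (333 − 457/2)/2 = 209/4, q_N = (297 − 457/2)/2 = 137/4, q_W = (284 − 457/2)/2 = 111/4.

27.75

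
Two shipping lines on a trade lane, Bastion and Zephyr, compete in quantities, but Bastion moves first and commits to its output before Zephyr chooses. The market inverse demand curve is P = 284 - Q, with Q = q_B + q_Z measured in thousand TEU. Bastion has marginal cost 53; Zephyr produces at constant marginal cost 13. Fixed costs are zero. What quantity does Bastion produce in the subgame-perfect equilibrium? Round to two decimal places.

95.50

Solve by backward induction. Given q_B, the follower Zephyr maximises π_Z = (284 - q_B - q_Z)q_Z - 13q_Z.
Follower FOC: 271 - q_B - 2q_Z = 0, so q_Z(q_B) = (271 - q_B)/2.
Bastion substitutes q_Z(q_B) into its own profit: π_B = q_B(284 - q_B - (271 - q_B)/2) - 53q_B = (297/2 - (1/2)q_B)q_B - 53q_B.
Maximising: ∂π_B/∂q_B = 191/2 - q_B = 0, giving q_B = 191/2.
Then q_Z = (271 - 191/2)/2 = 351/4.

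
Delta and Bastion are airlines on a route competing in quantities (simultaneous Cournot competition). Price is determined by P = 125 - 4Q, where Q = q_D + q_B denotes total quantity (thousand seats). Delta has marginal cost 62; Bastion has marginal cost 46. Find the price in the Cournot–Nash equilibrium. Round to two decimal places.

Delta's profit: π_D = (125 - 4Q)q_D - (62q_D). Setting ∂π_D/∂q_D = 0: 63 - 8q_D - 4(q_B) = 0.
Bastion's profit: π_B = (125 - 4Q)q_B - (46q_B). Setting ∂π_B/∂q_B = 0: 79 - 8q_B - 4(q_D) = 0.
Best responses: q_D = (63 - 4q_B)/8, q_B = (79 - 4q_D)/8.
Solving the pair: q_D = 47/12, q_B = 95/12.
Total output Q = 71/6, so price P = 125 - 4·(71/6) = 233/3.

77.67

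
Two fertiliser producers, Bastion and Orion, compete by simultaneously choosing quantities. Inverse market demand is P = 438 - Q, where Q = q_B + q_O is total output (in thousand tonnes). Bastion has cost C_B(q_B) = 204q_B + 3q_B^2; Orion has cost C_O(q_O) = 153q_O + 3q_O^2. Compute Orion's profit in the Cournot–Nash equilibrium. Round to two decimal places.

Bastion's profit: π_B = (438 - Q)q_B - (204q_B + 3q_B²). Setting ∂π_B/∂q_B = 0: 234 - 8q_B - (q_O) = 0.
Orion's profit: π_O = (438 - Q)q_O - (153q_O + 3q_O²). Setting ∂π_O/∂q_O = 0: 285 - 8q_O - (q_B) = 0.
So q_B = (234 - q_O)/8 and q_O = (285 - q_B)/8.
Solving the pair: q_B = 529/21, q_O = 682/21.
Price P = 438 - 173/3 = 1141/3.
Orion's profit: (1141/3)·(682/21) - 153·(682/21) - 3(682/21)² = 4218.8118.

4218.81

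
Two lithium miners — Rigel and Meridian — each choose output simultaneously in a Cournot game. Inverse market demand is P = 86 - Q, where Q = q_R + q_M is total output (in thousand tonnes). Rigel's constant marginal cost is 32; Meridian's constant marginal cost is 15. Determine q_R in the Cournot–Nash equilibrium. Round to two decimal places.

Rigel's profit: π_R = (86 - Q)q_R - (32q_R). Setting ∂π_R/∂q_R = 0: 54 - 2q_R - (q_M) = 0.
Meridian's first-order condition: 71 - 2q_M - (q_R) = 0.
Rearranging gives the reaction functions q_R = (54 - q_M)/2 and q_M = (71 - q_R)/2.
Substituting one into the other gives q_R = 37/3 and q_M = 88/3.

12.33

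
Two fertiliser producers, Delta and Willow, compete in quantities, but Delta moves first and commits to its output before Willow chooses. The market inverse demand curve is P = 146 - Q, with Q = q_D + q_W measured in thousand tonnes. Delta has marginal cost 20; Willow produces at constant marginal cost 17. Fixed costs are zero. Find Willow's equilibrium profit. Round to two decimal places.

Solve by backward induction. Given q_D, the follower Willow maximises π_W = (146 - q_D - q_W)q_W - 17q_W.
Follower FOC: 129 - q_D - 2q_W = 0, so q_W(q_D) = (129 - q_D)/2.
Delta substitutes q_W(q_D) into its own profit: π_D = q_D(146 - q_D - (129 - q_D)/2) - 20q_D = (163/2 - (1/2)q_D)q_D - 20q_D.
The leader's first-order condition 123/2 - q_D = 0 yields q_D = 123/2.
Then q_W = (129 - 123/2)/2 = 135/4.
Price P = 146 - 381/4 = 203/4.
Willow's profit: (203/4 - 17)·(135/4) = 1139.0625.

1139.06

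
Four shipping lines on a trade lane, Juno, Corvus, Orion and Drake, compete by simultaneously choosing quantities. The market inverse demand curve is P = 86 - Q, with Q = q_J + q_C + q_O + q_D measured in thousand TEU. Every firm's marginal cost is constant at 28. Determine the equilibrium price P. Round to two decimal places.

Each firm earns π_i = (86 - Q)q_i - 28q_i.
First-order condition (treating rivals' output as given): 58 - 2q_i - Σ_{j≠i} q_j = 0.
With identical firms every q_j equals q_i, so Σ_{j≠i} q_j = 3q_i and 58 = 5q_i, giving q_i = 58/5.
Total output Q = 232/5, so price P = 86 - 232/5 = 198/5.

39.60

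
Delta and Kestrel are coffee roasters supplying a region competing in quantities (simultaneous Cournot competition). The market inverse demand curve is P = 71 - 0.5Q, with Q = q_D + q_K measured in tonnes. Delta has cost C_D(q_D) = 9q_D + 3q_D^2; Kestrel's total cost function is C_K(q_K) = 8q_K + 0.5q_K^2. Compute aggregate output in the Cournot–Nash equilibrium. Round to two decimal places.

36.55

Delta's profit: π_D = (71 - 0.5Q)q_D - (9q_D + 3q_D²). Setting ∂π_D/∂q_D = 0: 62 - 7q_D - (1/2)(q_K) = 0.
Kestrel's first-order condition: 63 - 2q_K - (1/2)(q_D) = 0.
So q_D = (62 - (1/2)q_K)/7 and q_K = (63 - (1/2)q_D)/2.
Substituting one into the other gives q_D = 74/11 and q_K = 328/11.
Total output Q = 74/11 + 328/11 = 402/11.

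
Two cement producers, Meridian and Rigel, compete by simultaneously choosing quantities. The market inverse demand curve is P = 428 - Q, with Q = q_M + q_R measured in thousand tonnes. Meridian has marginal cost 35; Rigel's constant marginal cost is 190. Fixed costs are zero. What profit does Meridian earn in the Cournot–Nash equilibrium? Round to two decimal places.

Meridian's profit: π_M = (428 - Q)q_M - (35q_M). Setting ∂π_M/∂q_M = 0: 393 - 2q_M - (q_R) = 0.
Rigel's first-order condition: 238 - 2q_R - (q_M) = 0.
So q_M = (393 - q_R)/2 and q_R = (238 - q_M)/2.
Substituting one into the other gives q_M = 548/3 and q_R = 83/3.
Price P = 428 - 631/3 = 653/3.
Meridian's profit: (653/3 - 35)·(548/3) = 33367.1111.

33367.11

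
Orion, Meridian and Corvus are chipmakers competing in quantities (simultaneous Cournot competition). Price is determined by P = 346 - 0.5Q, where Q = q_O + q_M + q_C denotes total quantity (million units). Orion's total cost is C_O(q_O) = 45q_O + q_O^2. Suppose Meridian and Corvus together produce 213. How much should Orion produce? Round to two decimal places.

With rivals' combined output fixed at 213, Orion's profit is π_O = (346 - (1/2)·213 - (1/2)q_O)q_O - (45q_O + q_O²) = (479/2 - (1/2)q_O)q_O - (45q_O + q_O²).
∂π_O/∂q_O = 389/2 - 3q_O = 0, so q_O = 389/6.

64.83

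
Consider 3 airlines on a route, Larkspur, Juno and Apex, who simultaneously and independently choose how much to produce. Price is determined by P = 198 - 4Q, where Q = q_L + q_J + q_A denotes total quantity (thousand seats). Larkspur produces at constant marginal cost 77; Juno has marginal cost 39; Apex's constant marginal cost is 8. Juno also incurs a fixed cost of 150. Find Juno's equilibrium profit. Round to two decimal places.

280.56

Larkspur's profit: π_L = (198 - 4Q)q_L - (77q_L). Setting ∂π_L/∂q_L = 0: 121 - 8q_L - 4(q_J + q_A) = 0.
Juno's first-order condition: 159 - 8q_J - 4(q_L + q_A) = 0.
Apex's first-order condition: 190 - 8q_A - 4(q_L + q_J) = 0.
Adding the 3 first-order conditions: 470 − 16Q = 0, so Q = 235/8.
Back-substituting: q_L = (121 − 235/2)/4 = 7/8, q_J = (159 − 235/2)/4 = 83/8, q_A = (190 − 235/2)/4 = 145/8.
Price P = 198 - 4·(235/8) = 161/2.
Juno's profit: (161/2 - 39)·(83/8) - 150 = 280.5625.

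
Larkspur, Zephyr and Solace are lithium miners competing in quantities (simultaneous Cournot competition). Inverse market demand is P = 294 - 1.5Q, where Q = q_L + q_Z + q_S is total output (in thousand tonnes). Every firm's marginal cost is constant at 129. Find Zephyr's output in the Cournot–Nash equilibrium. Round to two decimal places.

27.50

Each firm earns π_i = (294 - 1.5Q)q_i - 129q_i.
First-order condition (treating rivals' output as given): 165 - 3q_i - (3/2)·Σ_{j≠i} q_j = 0.
With identical firms every q_j equals q_i, so Σ_{j≠i} q_j = 2q_i and 165 = 6q_i, giving q_i = 55/2.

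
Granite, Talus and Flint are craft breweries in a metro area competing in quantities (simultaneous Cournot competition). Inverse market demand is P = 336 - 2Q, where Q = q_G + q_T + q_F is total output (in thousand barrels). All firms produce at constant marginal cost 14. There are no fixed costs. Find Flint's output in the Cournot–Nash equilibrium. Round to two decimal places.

Each firm earns π_i = (336 - 2Q)q_i - 14q_i.
First-order condition (treating rivals' output as given): 322 - 4q_i - 2·Σ_{j≠i} q_j = 0.
By symmetry each firm produces the same amount; substituting Σ_{j≠i} q_j = 2q_i yields q_i = 322/8 = 161/4.

40.25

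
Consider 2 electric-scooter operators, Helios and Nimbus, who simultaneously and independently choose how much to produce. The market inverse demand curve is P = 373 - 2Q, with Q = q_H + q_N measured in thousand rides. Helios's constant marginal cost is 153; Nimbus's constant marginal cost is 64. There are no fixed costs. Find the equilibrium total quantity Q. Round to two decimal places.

Helios's profit: π_H = (373 - 2Q)q_H - (153q_H). Setting ∂π_H/∂q_H = 0: 220 - 4q_H - 2(q_N) = 0.
Nimbus's profit: π_N = (373 - 2Q)q_N - (64q_N). Setting ∂π_N/∂q_N = 0: 309 - 4q_N - 2(q_H) = 0.
Rearranging gives the reaction functions q_H = (220 - 2q_N)/4 and q_N = (309 - 2q_H)/4.
Solving the pair: q_H = 131/6, q_N = 199/3.
Total output Q = 131/6 + 199/3 = 529/6.

88.17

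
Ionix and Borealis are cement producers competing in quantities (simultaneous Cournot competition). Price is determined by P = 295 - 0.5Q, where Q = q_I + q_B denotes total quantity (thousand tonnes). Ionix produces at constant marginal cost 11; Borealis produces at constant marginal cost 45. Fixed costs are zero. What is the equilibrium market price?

Ionix's profit: π_I = (295 - 0.5Q)q_I - (11q_I). Setting ∂π_I/∂q_I = 0: 284 - q_I - (1/2)(q_B) = 0.
Borealis's profit: π_B = (295 - 0.5Q)q_B - (45q_B). Setting ∂π_B/∂q_B = 0: 250 - q_B - (1/2)(q_I) = 0.
Best responses: q_I = (284 - (1/2)q_B), q_B = (250 - (1/2)q_I).
Substituting one into the other gives q_I = 212 and q_B = 144.
Total output Q = 356, so price P = 295 - (1/2)·356 = 117.

117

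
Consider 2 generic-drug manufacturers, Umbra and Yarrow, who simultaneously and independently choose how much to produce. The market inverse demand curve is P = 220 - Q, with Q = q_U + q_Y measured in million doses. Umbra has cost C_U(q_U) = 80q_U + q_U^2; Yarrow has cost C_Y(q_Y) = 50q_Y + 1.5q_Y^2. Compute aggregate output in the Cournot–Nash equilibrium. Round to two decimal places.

56.32

Umbra's profit: π_U = (220 - Q)q_U - (80q_U + q_U²). Setting ∂π_U/∂q_U = 0: 140 - 4q_U - (q_Y) = 0.
Yarrow's first-order condition: 170 - 5q_Y - (q_U) = 0.
Rearranging gives the reaction functions q_U = (140 - q_Y)/4 and q_Y = (170 - q_U)/5.
Substituting one into the other gives q_U = 530/19 and q_Y = 540/19.
Total output Q = 530/19 + 540/19 = 1070/19.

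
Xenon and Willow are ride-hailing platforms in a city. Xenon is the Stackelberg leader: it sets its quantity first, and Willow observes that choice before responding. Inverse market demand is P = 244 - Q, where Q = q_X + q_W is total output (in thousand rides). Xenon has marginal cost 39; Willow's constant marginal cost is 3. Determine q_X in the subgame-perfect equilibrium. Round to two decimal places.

84.50

Solve by backward induction. Given q_X, the follower Willow maximises π_W = (244 - q_X - q_W)q_W - 3q_W.
Setting the follower's marginal profit to zero, 241 - q_X - 2q_W = 0, i.e. q_W = (241 - q_X)/2.
Xenon substitutes q_W(q_X) into its own profit: π_X = q_X(244 - q_X - (241 - q_X)/2) - 39q_X = (247/2 - (1/2)q_X)q_X - 39q_X.
Maximising: ∂π_X/∂q_X = 169/2 - q_X = 0, giving q_X = 169/2.
Then q_W = (241 - 169/2)/2 = 313/4.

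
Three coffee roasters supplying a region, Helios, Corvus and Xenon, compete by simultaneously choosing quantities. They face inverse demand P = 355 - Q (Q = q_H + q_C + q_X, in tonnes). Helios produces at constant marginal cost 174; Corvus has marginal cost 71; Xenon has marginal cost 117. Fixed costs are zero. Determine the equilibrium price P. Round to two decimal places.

179.25

Helios's profit: π_H = (355 - Q)q_H - (174q_H). Setting ∂π_H/∂q_H = 0: 181 - 2q_H - (q_C + q_X) = 0.
Corvus's profit: π_C = (355 - Q)q_C - (71q_C). Setting ∂π_C/∂q_C = 0: 284 - 2q_C - (q_H + q_X) = 0.
Xenon's profit: π_X = (355 - Q)q_X - (117q_X). Setting ∂π_X/∂q_X = 0: 238 - 2q_X - (q_H + q_C) = 0.
Summing all 3 equations gives 703 − 4Q = 0, hence Q = 703/4.
Back-substituting: q_H = (181 − 703/4) = 21/4, q_C = (284 − 703/4) = 433/4, q_X = (238 − 703/4) = 249/4.
Total output Q = 703/4, so price P = 355 - 703/4 = 717/4.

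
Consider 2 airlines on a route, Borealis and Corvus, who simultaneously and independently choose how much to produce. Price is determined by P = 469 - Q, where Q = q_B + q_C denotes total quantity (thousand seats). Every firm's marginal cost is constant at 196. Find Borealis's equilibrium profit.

8281

A representative firm's profit is π_i = q_i(469 - Q) - 196q_i.
First-order condition (treating rivals' output as given): 273 - 2q_i - q_j = 0.
With identical firms every q_j equals q_i, so q_j = q_i and 273 = 3q_i, giving q_i = 91.
Price P = 469 - 182 = 287.
Borealis's profit: (287 - 196)·91 = 8281.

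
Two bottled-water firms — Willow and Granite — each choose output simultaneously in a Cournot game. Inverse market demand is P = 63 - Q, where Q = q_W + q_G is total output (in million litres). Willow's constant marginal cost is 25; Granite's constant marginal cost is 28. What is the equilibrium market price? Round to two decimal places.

38.67

Willow's profit: π_W = (63 - Q)q_W - (25q_W). Setting ∂π_W/∂q_W = 0: 38 - 2q_W - (q_G) = 0.
Granite's first-order condition: 35 - 2q_G - (q_W) = 0.
So q_W = (38 - q_G)/2 and q_G = (35 - q_W)/2.
Substituting one into the other gives q_W = 41/3 and q_G = 32/3.
Total output Q = 73/3, so price P = 63 - 73/3 = 116/3.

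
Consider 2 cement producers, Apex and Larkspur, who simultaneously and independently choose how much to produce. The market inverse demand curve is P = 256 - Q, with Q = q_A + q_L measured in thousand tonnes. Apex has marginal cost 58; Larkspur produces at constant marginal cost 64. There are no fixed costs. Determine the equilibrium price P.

Apex's profit: π_A = (256 - Q)q_A - (58q_A). Setting ∂π_A/∂q_A = 0: 198 - 2q_A - (q_L) = 0.
Larkspur's first-order condition: 192 - 2q_L - (q_A) = 0.
Rearranging gives the reaction functions q_A = (198 - q_L)/2 and q_L = (192 - q_A)/2.
Solving the pair: q_A = 68, q_L = 62.
Total output Q = 130, so price P = 256 - 130 = 126.

126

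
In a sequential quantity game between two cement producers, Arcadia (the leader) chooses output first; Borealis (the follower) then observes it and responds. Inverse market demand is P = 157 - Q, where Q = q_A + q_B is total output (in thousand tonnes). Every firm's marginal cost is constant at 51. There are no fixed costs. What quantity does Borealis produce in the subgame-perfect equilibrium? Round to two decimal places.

26.50

The follower Borealis best-responds to any q_A: π_B = (157 - Q)q_B - 51q_B.
∂π_B/∂q_B = 106 - q_A - 2q_B = 0 gives the reaction function q_B = (106 - q_A)/2.
Arcadia substitutes q_B(q_A) into its own profit: π_A = q_A(157 - q_A - (106 - q_A)/2) - 51q_A = (104 - (1/2)q_A)q_A - 51q_A.
The leader's first-order condition 53 - q_A = 0 yields q_A = 53.
Then q_B = (106 - 53)/2 = 53/2.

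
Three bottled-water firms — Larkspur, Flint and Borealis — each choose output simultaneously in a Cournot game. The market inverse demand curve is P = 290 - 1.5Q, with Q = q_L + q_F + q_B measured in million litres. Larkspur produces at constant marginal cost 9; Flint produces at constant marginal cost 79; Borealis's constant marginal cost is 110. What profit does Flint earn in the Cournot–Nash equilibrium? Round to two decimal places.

1232.67

Larkspur's profit: π_L = (290 - 1.5Q)q_L - (9q_L). Setting ∂π_L/∂q_L = 0: 281 - 3q_L - (3/2)(q_F + q_B) = 0.
Flint's first-order condition: 211 - 3q_F - (3/2)(q_L + q_B) = 0.
Borealis's profit: π_B = (290 - 1.5Q)q_B - (110q_B). Setting ∂π_B/∂q_B = 0: 180 - 3q_B - (3/2)(q_L + q_F) = 0.
Summing all 3 equations gives 672 − 6Q = 0, hence Q = 112.
Back-substituting: q_L = (281 − 168)/(3/2) = 226/3, q_F = (211 − 168)/(3/2) = 86/3, q_B = (180 − 168)/(3/2) = 8.
Price P = 290 - (3/2)·112 = 122.
Flint's profit: (122 - 79)·(86/3) = 1232.6667.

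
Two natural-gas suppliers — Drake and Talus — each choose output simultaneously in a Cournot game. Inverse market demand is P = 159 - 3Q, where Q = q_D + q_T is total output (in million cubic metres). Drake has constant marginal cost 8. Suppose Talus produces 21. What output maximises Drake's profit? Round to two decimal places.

With the rival's output fixed at 21, Drake's profit is π_D = (159 - 3·21 - 3q_D)q_D - (8q_D) = (96 - 3q_D)q_D - (8q_D).
∂π_D/∂q_D = 88 - 6q_D = 0, so q_D = 44/3.

14.67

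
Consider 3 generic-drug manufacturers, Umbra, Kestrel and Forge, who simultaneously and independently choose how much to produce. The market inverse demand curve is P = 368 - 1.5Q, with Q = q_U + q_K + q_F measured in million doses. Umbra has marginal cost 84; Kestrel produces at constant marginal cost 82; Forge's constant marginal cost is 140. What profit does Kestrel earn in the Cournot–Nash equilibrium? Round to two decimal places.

Umbra's profit: π_U = (368 - 1.5Q)q_U - (84q_U). Setting ∂π_U/∂q_U = 0: 284 - 3q_U - (3/2)(q_K + q_F) = 0.
Kestrel's first-order condition: 286 - 3q_K - (3/2)(q_U + q_F) = 0.
Forge's first-order condition: 228 - 3q_F - (3/2)(q_U + q_K) = 0.
Adding the 3 first-order conditions: 798 − 6Q = 0, so Q = 133.
Back-substituting: q_U = (284 − 399/2)/(3/2) = 169/3, q_K = (286 − 399/2)/(3/2) = 173/3, q_F = (228 − 399/2)/(3/2) = 19.
Price P = 368 - (3/2)·133 = 337/2.
Kestrel's profit: (337/2 - 82)·(173/3) = 4988.1667.

4988.17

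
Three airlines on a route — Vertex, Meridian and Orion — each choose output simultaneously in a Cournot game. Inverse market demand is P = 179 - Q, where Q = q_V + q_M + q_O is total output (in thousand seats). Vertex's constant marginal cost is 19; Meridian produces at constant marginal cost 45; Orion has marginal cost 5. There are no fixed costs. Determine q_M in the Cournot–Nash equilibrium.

Vertex's profit: π_V = (179 - Q)q_V - (19q_V). Setting ∂π_V/∂q_V = 0: 160 - 2q_V - (q_M + q_O) = 0.
Meridian's profit: π_M = (179 - Q)q_M - (45q_M). Setting ∂π_M/∂q_M = 0: 134 - 2q_M - (q_V + q_O) = 0.
Orion's profit: π_O = (179 - Q)q_O - (5q_O). Setting ∂π_O/∂q_O = 0: 174 - 2q_O - (q_V + q_M) = 0.
Summing all 3 equations gives 468 − 4Q = 0, hence Q = 117.
Back-substituting: q_V = (160 − 117) = 43, q_M = (134 − 117) = 17, q_O = (174 − 117) = 57.

17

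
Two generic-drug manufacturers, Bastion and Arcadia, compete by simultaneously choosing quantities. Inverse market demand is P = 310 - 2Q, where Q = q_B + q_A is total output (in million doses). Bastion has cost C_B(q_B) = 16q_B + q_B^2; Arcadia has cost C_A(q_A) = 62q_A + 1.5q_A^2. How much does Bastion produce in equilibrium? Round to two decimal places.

41.11

Bastion's profit: π_B = (310 - 2Q)q_B - (16q_B + q_B²). Setting ∂π_B/∂q_B = 0: 294 - 6q_B - 2(q_A) = 0.
Arcadia's first-order condition: 248 - 7q_A - 2(q_B) = 0.
Best responses: q_B = (294 - 2q_A)/6, q_A = (248 - 2q_B)/7.
Solving the pair: q_B = 781/19, q_A = 450/19.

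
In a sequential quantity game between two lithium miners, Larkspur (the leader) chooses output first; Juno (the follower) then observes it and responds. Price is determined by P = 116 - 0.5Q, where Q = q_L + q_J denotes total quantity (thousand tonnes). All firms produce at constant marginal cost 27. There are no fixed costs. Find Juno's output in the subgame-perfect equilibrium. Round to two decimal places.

Solve by backward induction. Given q_L, the follower Juno maximises π_J = (116 - (1/2)q_L - (1/2)q_J)q_J - 27q_J.
Setting the follower's marginal profit to zero, 89 - (1/2)q_L - q_J = 0, i.e. q_J = (89 - (1/2)q_L).
Larkspur substitutes q_J(q_L) into its own profit: π_L = q_L(116 - (1/2)q_L - (89 - (1/2)q_L)/2) - 27q_L = (143/2 - (1/4)q_L)q_L - 27q_L.
The leader's first-order condition 89/2 - (1/2)q_L = 0 yields q_L = 89.
Then q_J = (89 - (1/2)·89) = 89/2.

44.50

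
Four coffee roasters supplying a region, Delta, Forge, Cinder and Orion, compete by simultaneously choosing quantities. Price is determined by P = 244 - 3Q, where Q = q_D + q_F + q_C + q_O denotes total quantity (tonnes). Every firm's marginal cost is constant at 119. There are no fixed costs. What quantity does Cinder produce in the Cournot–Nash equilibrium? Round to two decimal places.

Each firm earns π_i = (244 - 3Q)q_i - 119q_i.
Setting ∂π_i/∂q_i = 0 with rivals' quantities fixed: 125 - 6q_i - 3·Σ_{j≠i} q_j = 0.
With identical firms every q_j equals q_i, so Σ_{j≠i} q_j = 3q_i and 125 = 15q_i, giving q_i = 25/3.

8.33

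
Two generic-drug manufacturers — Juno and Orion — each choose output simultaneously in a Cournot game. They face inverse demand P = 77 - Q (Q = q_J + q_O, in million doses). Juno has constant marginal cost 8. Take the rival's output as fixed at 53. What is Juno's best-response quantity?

8

With the rival's output fixed at 53, Juno's profit is π_J = (77 - 53 - q_J)q_J - (8q_J) = (24 - q_J)q_J - (8q_J).
∂π_J/∂q_J = 16 - 2q_J = 0, so q_J = 8.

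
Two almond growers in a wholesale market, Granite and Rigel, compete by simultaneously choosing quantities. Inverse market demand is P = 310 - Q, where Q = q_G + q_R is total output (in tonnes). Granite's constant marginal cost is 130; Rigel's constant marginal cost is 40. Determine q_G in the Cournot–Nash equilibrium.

30

Granite's profit: π_G = (310 - Q)q_G - (130q_G). Setting ∂π_G/∂q_G = 0: 180 - 2q_G - (q_R) = 0.
Rigel's profit: π_R = (310 - Q)q_R - (40q_R). Setting ∂π_R/∂q_R = 0: 270 - 2q_R - (q_G) = 0.
So q_G = (180 - q_R)/2 and q_R = (270 - q_G)/2.
Solving the pair: q_G = 30, q_R = 120.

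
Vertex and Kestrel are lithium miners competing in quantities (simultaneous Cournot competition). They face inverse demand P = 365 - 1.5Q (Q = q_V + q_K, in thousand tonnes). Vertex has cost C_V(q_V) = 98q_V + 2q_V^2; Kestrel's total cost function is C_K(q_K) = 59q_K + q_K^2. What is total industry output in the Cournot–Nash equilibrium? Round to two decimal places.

Vertex's profit: π_V = (365 - 1.5Q)q_V - (98q_V + 2q_V²). Setting ∂π_V/∂q_V = 0: 267 - 7q_V - (3/2)(q_K) = 0.
Kestrel's first-order condition: 306 - 5q_K - (3/2)(q_V) = 0.
Best responses: q_V = (267 - (3/2)q_K)/7, q_K = (306 - (3/2)q_V)/5.
Substituting one into the other gives q_V = 26.7481 and q_K = 53.1756.
Total output Q = 26.7481 + 53.1756 = 79.9237.

79.92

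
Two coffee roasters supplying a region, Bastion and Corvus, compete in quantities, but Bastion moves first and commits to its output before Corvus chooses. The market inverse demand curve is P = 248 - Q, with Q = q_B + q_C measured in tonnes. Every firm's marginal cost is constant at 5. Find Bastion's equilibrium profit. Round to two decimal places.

Solve by backward induction. Given q_B, the follower Corvus maximises π_C = (248 - q_B - q_C)q_C - 5q_C.
Setting the follower's marginal profit to zero, 243 - q_B - 2q_C = 0, i.e. q_C = (243 - q_B)/2.
Bastion substitutes q_C(q_B) into its own profit: π_B = q_B(248 - q_B - (243 - q_B)/2) - 5q_B = (253/2 - (1/2)q_B)q_B - 5q_B.
The leader's first-order condition 243/2 - q_B = 0 yields q_B = 243/2.
Then q_C = (243 - 243/2)/2 = 243/4.
Price P = 248 - 729/4 = 263/4.
Bastion's profit: (263/4 - 5)·(243/2) = 7381.1250.

7381.13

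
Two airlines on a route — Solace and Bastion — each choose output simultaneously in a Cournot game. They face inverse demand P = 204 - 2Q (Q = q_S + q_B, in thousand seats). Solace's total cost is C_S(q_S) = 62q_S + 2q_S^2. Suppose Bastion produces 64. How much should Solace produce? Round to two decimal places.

With the rival's output fixed at 64, Solace's profit is π_S = (204 - 2·64 - 2q_S)q_S - (62q_S + 2q_S²) = (76 - 2q_S)q_S - (62q_S + 2q_S²).
∂π_S/∂q_S = 14 - 8q_S = 0, so q_S = 7/4.

1.75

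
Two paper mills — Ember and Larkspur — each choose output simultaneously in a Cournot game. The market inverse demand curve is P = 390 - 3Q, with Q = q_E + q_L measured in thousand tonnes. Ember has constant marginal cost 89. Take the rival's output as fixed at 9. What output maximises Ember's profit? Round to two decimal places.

With the rival's output fixed at 9, Ember's profit is π_E = (390 - 3·9 - 3q_E)q_E - (89q_E) = (363 - 3q_E)q_E - (89q_E).
∂π_E/∂q_E = 274 - 6q_E = 0, so q_E = 137/3.

45.67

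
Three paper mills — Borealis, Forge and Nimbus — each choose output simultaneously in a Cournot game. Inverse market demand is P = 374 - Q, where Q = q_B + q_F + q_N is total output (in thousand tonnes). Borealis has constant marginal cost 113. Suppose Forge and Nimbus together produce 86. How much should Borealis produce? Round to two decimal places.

87.50

With rivals' combined output fixed at 86, Borealis's profit is π_B = (374 - 86 - q_B)q_B - (113q_B) = (288 - q_B)q_B - (113q_B).
∂π_B/∂q_B = 175 - 2q_B = 0, so q_B = 175/2.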